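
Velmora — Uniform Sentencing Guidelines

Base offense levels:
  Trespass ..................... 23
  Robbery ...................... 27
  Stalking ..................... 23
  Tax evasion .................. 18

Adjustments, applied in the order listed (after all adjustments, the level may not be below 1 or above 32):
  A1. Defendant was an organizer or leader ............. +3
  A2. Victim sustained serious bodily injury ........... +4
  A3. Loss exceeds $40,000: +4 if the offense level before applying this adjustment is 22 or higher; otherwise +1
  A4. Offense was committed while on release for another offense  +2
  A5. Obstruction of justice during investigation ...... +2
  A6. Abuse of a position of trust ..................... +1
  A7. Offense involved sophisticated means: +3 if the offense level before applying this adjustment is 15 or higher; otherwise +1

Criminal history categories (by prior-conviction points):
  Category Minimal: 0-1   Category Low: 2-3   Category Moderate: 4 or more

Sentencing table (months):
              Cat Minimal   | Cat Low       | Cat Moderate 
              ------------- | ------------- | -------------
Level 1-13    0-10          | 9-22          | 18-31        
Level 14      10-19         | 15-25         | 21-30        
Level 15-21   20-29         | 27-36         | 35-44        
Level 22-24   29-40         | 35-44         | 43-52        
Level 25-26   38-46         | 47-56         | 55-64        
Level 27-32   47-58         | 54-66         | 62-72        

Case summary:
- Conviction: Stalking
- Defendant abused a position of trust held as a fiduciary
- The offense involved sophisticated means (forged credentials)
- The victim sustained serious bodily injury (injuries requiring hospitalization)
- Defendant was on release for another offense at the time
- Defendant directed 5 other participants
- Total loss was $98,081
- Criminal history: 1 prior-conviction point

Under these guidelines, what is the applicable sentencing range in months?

Base offense level for stalking: 23.
A1 applies: 23 + 3 = 26.
A2 applies: 26 + 4 = 30.
A3 applies (level before this adjustment is 30 ≥ 22, so +4): 30 + 4 = 34.
A4 applies: 34 + 2 = 36.
A6 applies: 36 + 1 = 37.
A7 applies (level before this adjustment is 37 ≥ 15, so +3): 37 + 3 = 40.
Level 40 exceeds the maximum of 32; capped at 32.
Final offense level: 32.
Criminal history: 1 prior point → Category Minimal (0-1).
Level 32 falls in the 27-32 band.
Grid: Level 27-32 × Category Minimal = 47-58 months.

47-58 months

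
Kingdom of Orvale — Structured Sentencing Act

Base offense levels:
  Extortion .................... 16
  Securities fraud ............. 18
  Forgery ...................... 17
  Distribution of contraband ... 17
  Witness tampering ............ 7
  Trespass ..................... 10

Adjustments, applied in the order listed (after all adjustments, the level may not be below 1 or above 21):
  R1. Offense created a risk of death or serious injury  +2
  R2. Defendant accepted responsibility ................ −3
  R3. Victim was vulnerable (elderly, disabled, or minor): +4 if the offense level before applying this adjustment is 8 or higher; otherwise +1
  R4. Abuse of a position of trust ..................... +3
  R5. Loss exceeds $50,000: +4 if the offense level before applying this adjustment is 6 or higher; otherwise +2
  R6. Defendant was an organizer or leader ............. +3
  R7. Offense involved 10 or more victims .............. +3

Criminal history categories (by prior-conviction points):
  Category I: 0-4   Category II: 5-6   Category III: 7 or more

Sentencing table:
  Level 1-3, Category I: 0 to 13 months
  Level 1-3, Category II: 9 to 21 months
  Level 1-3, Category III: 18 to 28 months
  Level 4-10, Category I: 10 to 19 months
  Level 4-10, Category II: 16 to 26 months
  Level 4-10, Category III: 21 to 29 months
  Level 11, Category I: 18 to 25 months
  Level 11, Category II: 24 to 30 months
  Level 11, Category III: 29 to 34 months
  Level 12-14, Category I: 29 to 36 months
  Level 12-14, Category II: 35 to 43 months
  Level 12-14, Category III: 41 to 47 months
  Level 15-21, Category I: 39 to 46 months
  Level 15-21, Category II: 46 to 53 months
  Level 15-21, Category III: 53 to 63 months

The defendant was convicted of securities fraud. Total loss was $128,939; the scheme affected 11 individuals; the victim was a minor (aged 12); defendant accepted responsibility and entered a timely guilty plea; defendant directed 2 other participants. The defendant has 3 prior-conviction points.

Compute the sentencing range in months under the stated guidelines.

Base offense level for securities fraud: 18.
R2 applies: 18 − 3 = 15.
R3 applies (level before this adjustment is 15 ≥ 8, so +4): 15 + 4 = 19.
R5 applies (level before this adjustment is 19 ≥ 6, so +4): 19 + 4 = 23.
R6 applies: 23 + 3 = 26.
R7 applies: 26 + 3 = 29.
Level 29 exceeds the maximum of 21; capped at 21.
Final offense level: 21.
Criminal history: 3 prior points → Category I (0-4).
Level 21 falls in the 15-21 band.
Grid: Level 15-21 × Category I = 39-46 months.

39-46 months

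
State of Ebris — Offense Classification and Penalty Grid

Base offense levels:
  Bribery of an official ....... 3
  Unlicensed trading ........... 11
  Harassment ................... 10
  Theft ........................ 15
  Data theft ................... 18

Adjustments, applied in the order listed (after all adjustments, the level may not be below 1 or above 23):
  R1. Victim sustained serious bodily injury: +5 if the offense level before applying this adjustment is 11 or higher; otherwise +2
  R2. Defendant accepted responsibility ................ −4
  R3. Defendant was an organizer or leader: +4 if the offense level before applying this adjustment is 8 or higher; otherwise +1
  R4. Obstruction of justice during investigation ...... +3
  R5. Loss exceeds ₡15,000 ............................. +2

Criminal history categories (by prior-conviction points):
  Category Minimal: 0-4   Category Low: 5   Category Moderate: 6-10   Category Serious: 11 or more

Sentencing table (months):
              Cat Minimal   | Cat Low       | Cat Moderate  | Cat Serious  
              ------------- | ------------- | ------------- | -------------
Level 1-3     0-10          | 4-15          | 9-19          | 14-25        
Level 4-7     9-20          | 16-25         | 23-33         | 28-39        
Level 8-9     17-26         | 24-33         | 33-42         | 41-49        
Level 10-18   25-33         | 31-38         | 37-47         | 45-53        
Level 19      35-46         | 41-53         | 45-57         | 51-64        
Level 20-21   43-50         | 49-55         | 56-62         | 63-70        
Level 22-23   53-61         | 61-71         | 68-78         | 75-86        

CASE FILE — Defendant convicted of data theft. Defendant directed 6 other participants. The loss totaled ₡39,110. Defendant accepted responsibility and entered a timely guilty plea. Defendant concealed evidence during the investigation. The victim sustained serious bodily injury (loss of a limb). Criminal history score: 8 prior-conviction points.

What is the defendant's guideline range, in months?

68-78 months

Base offense level for data theft: 18.
R1 applies (level before this adjustment is 18 ≥ 11, so +5): 18 + 5 = 23.
R2 applies: 23 − 4 = 19.
R3 applies (level before this adjustment is 19 ≥ 8, so +4): 19 + 4 = 23.
R4 applies: 23 + 3 = 26.
R5 applies: 26 + 2 = 28.
Level 28 exceeds the maximum of 23; capped at 23.
Final offense level: 23.
Criminal history: 8 prior points → Category Moderate (6-10).
Level 23 falls in the 22-23 band.
Grid: Level 22-23 × Category Moderate = 68-78 months.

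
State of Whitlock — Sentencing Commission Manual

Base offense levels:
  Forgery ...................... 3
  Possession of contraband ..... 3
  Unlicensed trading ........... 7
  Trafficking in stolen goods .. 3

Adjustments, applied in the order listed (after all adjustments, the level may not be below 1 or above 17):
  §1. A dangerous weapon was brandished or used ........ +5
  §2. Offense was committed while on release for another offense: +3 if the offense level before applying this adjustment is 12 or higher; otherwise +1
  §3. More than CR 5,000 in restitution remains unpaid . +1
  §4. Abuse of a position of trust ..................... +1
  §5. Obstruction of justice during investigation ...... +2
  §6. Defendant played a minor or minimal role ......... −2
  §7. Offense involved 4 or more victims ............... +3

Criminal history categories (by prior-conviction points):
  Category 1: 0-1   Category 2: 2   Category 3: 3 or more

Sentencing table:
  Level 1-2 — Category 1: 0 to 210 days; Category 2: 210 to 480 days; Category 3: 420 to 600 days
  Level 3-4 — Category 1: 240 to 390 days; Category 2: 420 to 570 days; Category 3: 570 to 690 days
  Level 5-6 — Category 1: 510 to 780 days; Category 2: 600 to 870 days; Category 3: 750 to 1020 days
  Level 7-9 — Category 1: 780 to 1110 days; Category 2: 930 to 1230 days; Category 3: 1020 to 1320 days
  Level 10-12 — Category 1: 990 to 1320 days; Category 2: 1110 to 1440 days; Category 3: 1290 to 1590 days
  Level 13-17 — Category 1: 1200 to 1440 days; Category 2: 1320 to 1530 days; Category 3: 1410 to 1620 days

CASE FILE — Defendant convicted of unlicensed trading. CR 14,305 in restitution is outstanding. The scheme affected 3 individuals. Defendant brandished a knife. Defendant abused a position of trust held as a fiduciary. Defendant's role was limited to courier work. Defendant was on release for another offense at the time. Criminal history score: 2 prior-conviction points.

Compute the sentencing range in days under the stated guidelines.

1320-1530 days

Base offense level for unlicensed trading: 7.
§1 applies: 7 + 5 = 12.
§2 applies (level before this adjustment is 12 ≥ 12, so +3): 12 + 3 = 15.
§3 applies: 15 + 1 = 16.
§4 applies: 16 + 1 = 17.
§6 applies: 17 − 2 = 15.
Final offense level: 15.
Criminal history: 2 prior points → Category 2 (2).
Level 15 falls in the 13-17 band.
Grid: Level 13-17 × Category 2 = 1320-1530 days.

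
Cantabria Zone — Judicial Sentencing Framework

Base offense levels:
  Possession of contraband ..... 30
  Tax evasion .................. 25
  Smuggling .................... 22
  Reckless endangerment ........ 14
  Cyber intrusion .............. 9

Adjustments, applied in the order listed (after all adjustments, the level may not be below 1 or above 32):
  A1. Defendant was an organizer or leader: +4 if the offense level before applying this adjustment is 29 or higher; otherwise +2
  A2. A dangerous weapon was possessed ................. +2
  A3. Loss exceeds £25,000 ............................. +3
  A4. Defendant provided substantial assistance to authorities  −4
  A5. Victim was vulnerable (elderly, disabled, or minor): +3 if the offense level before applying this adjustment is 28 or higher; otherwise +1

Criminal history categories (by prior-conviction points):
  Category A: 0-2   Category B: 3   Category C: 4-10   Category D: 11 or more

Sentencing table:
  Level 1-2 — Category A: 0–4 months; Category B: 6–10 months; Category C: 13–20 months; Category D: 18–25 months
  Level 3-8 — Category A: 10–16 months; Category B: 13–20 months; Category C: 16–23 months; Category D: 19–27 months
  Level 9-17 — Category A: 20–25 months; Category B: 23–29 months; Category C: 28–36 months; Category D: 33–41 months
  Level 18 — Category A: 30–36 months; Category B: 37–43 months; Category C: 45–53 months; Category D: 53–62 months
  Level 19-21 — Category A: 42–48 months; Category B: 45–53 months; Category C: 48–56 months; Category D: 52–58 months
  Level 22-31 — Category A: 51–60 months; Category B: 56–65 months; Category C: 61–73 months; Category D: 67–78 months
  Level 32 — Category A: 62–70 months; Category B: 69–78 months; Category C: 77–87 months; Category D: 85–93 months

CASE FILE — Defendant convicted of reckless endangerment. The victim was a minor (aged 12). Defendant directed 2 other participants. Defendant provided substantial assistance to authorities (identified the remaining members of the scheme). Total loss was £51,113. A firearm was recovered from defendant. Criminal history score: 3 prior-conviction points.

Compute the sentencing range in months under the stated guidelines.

Base offense level for reckless endangerment: 14.
A1 applies (level before this adjustment is 14 < 29, so +2): 14 + 2 = 16.
A2 applies: 16 + 2 = 18.
A3 applies: 18 + 3 = 21.
A4 applies: 21 − 4 = 17.
A5 applies (level before this adjustment is 17 < 28, so +1): 17 + 1 = 18.
Final offense level: 18.
Criminal history: 3 prior points → Category B (3).
Level 18 falls in the 18 band.
Grid: Level 18 × Category B = 37-43 months.

37-43 months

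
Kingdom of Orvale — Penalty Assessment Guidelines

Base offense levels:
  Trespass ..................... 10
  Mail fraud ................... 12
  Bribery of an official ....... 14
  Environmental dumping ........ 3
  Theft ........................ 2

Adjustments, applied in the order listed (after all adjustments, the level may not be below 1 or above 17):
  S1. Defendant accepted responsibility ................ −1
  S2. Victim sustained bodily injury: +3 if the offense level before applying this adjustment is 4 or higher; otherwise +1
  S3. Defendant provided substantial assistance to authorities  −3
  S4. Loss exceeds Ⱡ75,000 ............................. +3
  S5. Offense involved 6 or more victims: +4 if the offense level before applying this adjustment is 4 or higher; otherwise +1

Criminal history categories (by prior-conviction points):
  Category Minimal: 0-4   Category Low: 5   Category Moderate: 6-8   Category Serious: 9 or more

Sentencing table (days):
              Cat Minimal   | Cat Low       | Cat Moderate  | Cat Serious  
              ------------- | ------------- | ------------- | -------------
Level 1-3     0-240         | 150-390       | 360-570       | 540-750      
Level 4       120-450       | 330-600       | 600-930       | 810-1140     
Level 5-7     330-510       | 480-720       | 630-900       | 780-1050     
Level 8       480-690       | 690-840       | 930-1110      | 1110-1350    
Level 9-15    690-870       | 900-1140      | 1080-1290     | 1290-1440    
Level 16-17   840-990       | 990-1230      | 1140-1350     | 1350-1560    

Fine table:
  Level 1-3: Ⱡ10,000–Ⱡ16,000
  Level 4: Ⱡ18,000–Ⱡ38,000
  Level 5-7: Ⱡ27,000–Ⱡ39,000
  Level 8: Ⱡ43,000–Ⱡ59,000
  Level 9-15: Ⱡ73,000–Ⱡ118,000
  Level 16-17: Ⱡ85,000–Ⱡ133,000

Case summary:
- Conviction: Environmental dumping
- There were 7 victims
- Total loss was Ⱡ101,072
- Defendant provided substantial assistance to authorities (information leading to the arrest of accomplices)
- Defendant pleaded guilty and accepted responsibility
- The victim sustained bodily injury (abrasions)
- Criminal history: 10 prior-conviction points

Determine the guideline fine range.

Base offense level for environmental dumping: 3.
S1 applies: 3 − 1 = 2.
S2 applies (level before this adjustment is 2 < 4, so +1): 2 + 1 = 3.
S3 applies: 3 − 3 = 0.
S4 applies: 0 + 3 = 3.
S5 applies (level before this adjustment is 3 < 4, so +1): 3 + 1 = 4.
Final offense level: 4.
Level 4 falls in the 4 band.
Fine table: Level 4 → Ⱡ18,000–Ⱡ38,000.

Ⱡ18,000–Ⱡ38,000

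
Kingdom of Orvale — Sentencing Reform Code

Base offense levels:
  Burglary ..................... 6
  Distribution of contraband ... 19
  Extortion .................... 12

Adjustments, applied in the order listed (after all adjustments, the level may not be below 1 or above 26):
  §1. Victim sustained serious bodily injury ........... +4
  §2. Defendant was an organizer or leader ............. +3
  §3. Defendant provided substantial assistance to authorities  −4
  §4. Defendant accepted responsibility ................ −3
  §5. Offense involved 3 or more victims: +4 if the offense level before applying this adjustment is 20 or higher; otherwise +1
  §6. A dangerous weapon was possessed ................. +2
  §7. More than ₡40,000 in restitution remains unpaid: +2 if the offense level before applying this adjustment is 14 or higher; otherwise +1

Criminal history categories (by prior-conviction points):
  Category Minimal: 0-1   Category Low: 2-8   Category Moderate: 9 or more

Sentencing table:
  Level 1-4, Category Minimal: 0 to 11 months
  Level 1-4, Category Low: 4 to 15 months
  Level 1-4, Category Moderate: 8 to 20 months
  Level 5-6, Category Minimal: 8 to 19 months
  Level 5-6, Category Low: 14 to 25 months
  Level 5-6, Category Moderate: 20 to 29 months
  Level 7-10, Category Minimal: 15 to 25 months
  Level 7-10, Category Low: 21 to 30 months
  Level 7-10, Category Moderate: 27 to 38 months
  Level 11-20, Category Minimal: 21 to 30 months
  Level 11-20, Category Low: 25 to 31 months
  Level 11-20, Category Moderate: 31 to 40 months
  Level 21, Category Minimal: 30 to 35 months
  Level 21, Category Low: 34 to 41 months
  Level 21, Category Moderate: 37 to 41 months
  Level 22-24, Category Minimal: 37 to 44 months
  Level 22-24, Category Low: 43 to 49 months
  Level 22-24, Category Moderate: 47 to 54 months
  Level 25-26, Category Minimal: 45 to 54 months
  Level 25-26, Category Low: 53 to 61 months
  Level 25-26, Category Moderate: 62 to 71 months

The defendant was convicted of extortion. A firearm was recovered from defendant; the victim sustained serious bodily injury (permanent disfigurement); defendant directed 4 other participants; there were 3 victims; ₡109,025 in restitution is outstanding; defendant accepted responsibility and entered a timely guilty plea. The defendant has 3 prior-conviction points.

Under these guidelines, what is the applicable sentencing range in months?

Base offense level for extortion: 12.
§1 applies: 12 + 4 = 16.
§2 applies: 16 + 3 = 19.
§4 applies: 19 − 3 = 16.
§5 applies (level before this adjustment is 16 < 20, so +1): 16 + 1 = 17.
§6 applies: 17 + 2 = 19.
§7 applies (level before this adjustment is 19 ≥ 14, so +2): 19 + 2 = 21.
Final offense level: 21.
Criminal history: 3 prior points → Category Low (2-8).
Level 21 falls in the 21 band.
Grid: Level 21 × Category Low = 34-41 months.

34-41 months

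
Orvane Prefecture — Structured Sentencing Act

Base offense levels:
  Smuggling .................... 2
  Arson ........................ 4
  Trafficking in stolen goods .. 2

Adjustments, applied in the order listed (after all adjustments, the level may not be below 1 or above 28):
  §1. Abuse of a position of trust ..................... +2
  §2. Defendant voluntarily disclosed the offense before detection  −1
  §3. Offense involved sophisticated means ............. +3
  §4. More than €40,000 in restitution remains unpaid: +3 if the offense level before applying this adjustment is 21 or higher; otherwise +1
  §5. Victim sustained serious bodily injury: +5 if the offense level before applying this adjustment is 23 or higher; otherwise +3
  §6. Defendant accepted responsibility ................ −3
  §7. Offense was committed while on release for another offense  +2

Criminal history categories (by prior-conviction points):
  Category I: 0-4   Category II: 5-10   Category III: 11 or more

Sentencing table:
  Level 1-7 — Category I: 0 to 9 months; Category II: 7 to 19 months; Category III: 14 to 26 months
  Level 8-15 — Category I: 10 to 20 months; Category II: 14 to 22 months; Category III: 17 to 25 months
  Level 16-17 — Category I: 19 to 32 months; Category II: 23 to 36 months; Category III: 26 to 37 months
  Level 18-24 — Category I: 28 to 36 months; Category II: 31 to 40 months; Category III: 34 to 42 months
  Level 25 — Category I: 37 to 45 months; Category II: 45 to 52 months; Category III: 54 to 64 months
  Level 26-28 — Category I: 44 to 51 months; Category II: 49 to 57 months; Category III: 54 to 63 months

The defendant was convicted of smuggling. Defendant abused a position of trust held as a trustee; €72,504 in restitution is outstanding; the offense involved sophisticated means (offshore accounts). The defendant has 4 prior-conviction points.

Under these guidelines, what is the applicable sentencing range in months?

Base offense level for smuggling: 2.
§1 applies: 2 + 2 = 4.
§2 does not apply.
§3 applies: 4 + 3 = 7.
§4 applies (level before this adjustment is 7 < 21, so +1): 7 + 1 = 8.
Final offense level: 8.
Criminal history: 4 prior points → Category I (0-4).
Level 8 falls in the 8-15 band.
Grid: Level 8-15 × Category I = 10-20 months.

10-20 months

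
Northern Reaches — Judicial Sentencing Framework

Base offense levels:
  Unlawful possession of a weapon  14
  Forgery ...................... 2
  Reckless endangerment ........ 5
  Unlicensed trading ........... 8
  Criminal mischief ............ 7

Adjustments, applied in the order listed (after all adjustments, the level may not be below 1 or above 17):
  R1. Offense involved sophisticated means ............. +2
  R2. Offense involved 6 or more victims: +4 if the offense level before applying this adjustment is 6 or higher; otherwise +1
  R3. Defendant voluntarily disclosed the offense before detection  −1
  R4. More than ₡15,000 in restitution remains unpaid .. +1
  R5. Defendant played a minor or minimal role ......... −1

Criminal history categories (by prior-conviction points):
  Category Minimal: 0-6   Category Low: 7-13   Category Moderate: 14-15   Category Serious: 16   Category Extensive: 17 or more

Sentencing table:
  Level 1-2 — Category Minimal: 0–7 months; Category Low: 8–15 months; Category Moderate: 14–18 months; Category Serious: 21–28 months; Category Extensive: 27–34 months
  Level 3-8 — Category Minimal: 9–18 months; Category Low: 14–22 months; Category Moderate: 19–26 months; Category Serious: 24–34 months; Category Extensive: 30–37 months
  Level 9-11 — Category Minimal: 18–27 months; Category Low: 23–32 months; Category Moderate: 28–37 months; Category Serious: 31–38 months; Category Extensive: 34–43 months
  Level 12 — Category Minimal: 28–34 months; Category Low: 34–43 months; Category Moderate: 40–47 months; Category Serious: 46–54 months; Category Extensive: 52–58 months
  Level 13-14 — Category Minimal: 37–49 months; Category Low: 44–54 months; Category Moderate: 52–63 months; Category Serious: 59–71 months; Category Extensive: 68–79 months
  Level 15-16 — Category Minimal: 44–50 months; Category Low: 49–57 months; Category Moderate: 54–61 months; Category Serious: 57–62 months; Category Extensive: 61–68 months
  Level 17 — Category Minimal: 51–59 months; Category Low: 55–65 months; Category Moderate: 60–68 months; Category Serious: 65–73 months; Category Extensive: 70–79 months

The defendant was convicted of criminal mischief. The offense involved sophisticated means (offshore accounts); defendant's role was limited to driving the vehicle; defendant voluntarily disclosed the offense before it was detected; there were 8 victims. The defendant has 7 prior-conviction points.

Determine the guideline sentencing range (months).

23-32 months

Base offense level for criminal mischief: 7.
R1 applies: 7 + 2 = 9.
R2 applies (level before this adjustment is 9 ≥ 6, so +4): 9 + 4 = 13.
R3 applies: 13 − 1 = 12.
R4 does not apply.
R5 applies: 12 − 1 = 11.
Final offense level: 11.
Criminal history: 7 prior points → Category Low (7-13).
Level 11 falls in the 9-11 band.
Grid: Level 9-11 × Category Low = 23-32 months.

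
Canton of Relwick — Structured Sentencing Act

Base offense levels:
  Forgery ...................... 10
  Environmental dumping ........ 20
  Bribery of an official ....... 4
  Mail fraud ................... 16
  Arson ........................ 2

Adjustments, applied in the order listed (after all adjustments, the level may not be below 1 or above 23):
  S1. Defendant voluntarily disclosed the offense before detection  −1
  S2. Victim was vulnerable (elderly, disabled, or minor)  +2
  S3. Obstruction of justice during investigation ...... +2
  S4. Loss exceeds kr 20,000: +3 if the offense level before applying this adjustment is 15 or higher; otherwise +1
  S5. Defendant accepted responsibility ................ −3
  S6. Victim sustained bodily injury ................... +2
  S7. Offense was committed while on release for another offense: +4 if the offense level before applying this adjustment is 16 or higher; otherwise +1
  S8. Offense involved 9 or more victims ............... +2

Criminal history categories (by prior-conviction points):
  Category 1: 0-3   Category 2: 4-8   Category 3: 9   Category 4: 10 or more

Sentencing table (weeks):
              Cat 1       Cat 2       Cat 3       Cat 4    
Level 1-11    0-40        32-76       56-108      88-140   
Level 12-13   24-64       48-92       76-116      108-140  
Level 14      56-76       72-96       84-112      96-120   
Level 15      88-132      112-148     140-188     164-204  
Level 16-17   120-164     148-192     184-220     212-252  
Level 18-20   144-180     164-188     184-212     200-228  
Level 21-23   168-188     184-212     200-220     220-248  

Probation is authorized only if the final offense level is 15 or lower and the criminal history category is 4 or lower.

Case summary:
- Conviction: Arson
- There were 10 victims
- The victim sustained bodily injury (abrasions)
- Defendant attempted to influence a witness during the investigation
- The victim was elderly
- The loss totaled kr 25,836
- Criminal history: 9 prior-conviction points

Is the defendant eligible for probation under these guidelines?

Base offense level for arson: 2.
S2 applies: 2 + 2 = 4.
S3 applies: 4 + 2 = 6.
S4 applies (level before this adjustment is 6 < 15, so +1): 6 + 1 = 7.
S5 does not apply.
S6 applies: 7 + 2 = 9.
S7 does not apply.
S8 applies: 9 + 2 = 11.
Final offense level: 11.
Criminal history: 9 prior points → Category 3 (9).
Level 11 falls in the 1-11 band.
Grid: Level 1-11 × Category 3 = 56-108 weeks.
Probation check: level 11 ≤ 15 and category 3 ≤ 4 → eligible.

Yes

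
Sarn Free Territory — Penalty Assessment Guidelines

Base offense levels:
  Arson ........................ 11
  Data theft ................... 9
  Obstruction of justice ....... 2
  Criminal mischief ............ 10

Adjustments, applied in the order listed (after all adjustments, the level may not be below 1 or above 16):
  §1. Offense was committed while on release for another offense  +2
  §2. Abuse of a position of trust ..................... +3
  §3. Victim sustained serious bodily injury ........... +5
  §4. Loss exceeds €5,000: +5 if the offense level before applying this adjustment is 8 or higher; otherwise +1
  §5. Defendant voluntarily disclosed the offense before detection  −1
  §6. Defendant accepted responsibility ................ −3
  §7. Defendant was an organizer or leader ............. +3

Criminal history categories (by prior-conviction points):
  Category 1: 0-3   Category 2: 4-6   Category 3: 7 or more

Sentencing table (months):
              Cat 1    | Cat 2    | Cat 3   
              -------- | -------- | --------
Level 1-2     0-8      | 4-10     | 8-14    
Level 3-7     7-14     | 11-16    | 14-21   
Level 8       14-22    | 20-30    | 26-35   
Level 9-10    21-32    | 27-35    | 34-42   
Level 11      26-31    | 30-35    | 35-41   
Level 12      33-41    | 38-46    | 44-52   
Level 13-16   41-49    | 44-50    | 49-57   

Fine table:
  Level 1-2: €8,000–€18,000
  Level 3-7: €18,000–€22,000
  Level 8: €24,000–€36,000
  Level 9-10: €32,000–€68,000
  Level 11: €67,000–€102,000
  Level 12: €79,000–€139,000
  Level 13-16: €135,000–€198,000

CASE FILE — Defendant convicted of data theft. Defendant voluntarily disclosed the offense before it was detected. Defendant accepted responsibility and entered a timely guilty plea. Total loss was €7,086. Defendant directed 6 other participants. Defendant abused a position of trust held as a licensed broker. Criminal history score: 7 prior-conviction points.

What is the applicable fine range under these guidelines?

€135,000–€198,000

Base offense level for data theft: 9.
§2 applies: 9 + 3 = 12.
§3 does not apply.
§4 applies (level before this adjustment is 12 ≥ 8, so +5): 12 + 5 = 17.
§5 applies: 17 − 1 = 16.
§6 applies: 16 − 3 = 13.
§7 applies: 13 + 3 = 16.
Final offense level: 16.
Level 16 falls in the 13-16 band.
Fine table: Level 13-16 → €135,000–€198,000.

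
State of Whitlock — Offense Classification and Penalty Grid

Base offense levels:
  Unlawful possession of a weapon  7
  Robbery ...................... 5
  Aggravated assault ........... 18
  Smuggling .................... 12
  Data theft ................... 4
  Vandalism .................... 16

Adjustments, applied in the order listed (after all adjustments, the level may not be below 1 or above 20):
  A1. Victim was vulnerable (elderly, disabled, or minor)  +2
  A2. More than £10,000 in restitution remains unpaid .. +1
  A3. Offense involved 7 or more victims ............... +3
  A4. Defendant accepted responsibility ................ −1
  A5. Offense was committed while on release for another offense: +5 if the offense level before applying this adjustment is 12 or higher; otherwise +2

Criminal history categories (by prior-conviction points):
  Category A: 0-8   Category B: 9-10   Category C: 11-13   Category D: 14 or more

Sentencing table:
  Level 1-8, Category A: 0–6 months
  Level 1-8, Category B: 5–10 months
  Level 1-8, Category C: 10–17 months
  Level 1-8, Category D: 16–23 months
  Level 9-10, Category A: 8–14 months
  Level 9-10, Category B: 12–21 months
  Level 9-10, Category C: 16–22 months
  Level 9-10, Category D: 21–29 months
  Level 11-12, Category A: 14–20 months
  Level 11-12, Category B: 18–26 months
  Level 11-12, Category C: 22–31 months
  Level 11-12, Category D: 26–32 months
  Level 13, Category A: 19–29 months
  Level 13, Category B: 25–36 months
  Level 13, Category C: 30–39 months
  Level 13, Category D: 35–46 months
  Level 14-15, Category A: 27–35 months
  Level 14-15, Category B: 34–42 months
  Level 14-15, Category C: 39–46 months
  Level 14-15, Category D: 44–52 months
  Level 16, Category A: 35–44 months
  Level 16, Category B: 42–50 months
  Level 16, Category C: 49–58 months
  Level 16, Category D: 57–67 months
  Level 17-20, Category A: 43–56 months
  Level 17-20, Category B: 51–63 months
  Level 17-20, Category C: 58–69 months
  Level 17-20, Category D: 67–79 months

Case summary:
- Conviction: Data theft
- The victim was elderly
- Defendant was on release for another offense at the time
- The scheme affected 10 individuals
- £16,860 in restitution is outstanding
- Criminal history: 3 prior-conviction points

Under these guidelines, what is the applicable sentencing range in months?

Base offense level for data theft: 4.
A1 applies: 4 + 2 = 6.
A2 applies: 6 + 1 = 7.
A3 applies: 7 + 3 = 10.
A4 does not apply.
A5 applies (level before this adjustment is 10 < 12, so +2): 10 + 2 = 12.
Final offense level: 12.
Criminal history: 3 prior points → Category A (0-8).
Level 12 falls in the 11-12 band.
Grid: Level 11-12 × Category A = 14-20 months.

14-20 months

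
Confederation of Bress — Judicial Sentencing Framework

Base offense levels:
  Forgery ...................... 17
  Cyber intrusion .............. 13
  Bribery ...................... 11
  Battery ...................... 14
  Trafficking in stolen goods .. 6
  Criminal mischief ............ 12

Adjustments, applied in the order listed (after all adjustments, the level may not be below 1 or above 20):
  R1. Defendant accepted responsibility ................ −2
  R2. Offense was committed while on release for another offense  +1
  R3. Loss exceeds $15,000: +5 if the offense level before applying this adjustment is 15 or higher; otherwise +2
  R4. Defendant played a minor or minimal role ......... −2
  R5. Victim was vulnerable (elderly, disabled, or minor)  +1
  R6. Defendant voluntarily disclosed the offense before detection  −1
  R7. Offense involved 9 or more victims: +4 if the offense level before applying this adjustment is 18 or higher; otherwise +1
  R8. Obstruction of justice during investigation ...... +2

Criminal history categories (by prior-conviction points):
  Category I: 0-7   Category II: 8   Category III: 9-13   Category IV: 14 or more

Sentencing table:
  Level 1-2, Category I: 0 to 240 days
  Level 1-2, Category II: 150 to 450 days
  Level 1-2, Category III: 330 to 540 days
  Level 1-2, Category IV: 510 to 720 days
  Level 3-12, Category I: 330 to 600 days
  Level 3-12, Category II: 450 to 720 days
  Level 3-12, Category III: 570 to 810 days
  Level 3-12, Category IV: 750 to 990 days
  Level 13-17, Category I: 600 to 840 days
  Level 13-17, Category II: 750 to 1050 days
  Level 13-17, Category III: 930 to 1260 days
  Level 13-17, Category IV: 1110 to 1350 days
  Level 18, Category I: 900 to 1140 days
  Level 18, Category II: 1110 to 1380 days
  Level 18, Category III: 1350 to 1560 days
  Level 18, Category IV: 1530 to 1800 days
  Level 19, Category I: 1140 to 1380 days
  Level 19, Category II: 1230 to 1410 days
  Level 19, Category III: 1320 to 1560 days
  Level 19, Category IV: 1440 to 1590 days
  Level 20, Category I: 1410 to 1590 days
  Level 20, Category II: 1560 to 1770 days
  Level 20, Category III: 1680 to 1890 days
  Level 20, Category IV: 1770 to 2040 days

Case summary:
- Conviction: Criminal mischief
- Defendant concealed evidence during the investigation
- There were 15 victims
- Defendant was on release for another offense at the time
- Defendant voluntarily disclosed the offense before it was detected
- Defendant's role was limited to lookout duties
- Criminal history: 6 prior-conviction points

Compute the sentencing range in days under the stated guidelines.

Base offense level for criminal mischief: 12.
R1 does not apply.
R2 applies: 12 + 1 = 13.
R4 applies: 13 − 2 = 11.
R5 does not apply.
R6 applies: 11 − 1 = 10.
R7 applies (level before this adjustment is 10 < 18, so +1): 10 + 1 = 11.
R8 applies: 11 + 2 = 13.
Final offense level: 13.
Criminal history: 6 prior points → Category I (0-7).
Level 13 falls in the 13-17 band.
Grid: Level 13-17 × Category I = 600-840 days.

600-840 days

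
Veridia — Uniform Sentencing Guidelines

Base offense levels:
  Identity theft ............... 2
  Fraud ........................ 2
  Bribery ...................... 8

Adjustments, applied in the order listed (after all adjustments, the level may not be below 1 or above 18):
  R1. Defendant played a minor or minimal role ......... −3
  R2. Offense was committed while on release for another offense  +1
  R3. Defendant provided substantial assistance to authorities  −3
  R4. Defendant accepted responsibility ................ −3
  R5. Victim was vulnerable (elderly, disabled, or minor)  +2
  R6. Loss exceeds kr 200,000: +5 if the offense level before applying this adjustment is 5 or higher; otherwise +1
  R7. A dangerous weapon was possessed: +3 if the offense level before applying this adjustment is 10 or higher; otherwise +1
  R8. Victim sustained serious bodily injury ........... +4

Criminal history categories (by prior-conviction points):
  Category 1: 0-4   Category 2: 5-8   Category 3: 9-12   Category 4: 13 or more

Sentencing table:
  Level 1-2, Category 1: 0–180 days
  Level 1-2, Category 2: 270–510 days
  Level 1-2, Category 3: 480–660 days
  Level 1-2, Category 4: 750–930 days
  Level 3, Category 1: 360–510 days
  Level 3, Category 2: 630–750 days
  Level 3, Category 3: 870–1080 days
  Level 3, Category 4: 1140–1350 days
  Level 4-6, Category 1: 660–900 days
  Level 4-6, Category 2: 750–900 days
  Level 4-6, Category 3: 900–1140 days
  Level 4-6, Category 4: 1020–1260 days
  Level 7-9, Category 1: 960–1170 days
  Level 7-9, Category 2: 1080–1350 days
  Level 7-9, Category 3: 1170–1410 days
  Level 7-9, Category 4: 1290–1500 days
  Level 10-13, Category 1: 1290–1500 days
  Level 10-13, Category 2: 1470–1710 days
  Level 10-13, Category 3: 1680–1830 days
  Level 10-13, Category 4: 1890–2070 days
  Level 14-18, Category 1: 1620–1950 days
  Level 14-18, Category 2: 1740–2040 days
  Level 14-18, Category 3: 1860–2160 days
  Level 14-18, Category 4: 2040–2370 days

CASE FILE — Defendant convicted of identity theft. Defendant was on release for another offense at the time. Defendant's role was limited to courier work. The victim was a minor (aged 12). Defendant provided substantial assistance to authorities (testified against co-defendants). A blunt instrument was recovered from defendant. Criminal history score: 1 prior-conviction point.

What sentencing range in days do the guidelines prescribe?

Base offense level for identity theft: 2.
R1 applies: 2 − 3 = -1.
R2 applies: -1 + 1 = 0.
R3 applies: 0 − 3 = -3.
R5 applies: -3 + 2 = -1.
R7 applies (level before this adjustment is -1 < 10, so +1): -1 + 1 = 0.
R8 does not apply.
Level 0 is below the minimum of 1; floored at 1.
Final offense level: 1.
Criminal history: 1 prior point → Category 1 (0-4).
Level 1 falls in the 1-2 band.
Grid: Level 1-2 × Category 1 = 0-180 days.

0-180 days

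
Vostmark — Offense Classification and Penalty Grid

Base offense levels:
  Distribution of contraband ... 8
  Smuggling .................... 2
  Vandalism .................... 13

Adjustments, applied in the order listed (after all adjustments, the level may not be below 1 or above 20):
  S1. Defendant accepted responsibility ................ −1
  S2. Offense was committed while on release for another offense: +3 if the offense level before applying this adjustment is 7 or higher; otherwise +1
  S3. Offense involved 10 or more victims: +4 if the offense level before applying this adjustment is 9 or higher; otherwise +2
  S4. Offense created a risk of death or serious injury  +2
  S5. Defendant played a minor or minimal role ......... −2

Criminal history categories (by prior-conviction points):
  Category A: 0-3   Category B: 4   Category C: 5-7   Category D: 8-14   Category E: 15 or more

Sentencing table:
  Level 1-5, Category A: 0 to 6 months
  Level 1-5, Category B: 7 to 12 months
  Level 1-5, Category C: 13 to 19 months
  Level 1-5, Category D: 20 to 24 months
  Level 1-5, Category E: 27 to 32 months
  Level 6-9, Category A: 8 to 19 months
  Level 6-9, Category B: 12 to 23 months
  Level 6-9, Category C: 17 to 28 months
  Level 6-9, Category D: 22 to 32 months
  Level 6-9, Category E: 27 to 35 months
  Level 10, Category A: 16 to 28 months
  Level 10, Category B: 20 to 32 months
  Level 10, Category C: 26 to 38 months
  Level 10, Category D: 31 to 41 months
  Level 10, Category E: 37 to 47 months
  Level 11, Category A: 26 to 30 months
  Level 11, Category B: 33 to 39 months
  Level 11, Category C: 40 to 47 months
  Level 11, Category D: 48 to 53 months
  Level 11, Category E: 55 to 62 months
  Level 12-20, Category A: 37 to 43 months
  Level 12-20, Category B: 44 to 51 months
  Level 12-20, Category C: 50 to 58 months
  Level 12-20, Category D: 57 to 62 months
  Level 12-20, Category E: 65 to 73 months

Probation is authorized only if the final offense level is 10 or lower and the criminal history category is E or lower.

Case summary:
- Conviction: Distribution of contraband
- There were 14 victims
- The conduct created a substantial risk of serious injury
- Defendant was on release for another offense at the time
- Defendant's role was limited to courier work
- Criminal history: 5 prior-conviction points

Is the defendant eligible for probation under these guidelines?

No

Base offense level for distribution of contraband: 8.
S1 does not apply.
S2 applies (level before this adjustment is 8 ≥ 7, so +3): 8 + 3 = 11.
S3 applies (level before this adjustment is 11 ≥ 9, so +4): 11 + 4 = 15.
S4 applies: 15 + 2 = 17.
S5 applies: 17 − 2 = 15.
Final offense level: 15.
Criminal history: 5 prior points → Category C (5-7).
Level 15 falls in the 12-20 band.
Grid: Level 12-20 × Category C = 50-58 months.
Probation check: level 15 > 10 and category C ≤ E → not eligible.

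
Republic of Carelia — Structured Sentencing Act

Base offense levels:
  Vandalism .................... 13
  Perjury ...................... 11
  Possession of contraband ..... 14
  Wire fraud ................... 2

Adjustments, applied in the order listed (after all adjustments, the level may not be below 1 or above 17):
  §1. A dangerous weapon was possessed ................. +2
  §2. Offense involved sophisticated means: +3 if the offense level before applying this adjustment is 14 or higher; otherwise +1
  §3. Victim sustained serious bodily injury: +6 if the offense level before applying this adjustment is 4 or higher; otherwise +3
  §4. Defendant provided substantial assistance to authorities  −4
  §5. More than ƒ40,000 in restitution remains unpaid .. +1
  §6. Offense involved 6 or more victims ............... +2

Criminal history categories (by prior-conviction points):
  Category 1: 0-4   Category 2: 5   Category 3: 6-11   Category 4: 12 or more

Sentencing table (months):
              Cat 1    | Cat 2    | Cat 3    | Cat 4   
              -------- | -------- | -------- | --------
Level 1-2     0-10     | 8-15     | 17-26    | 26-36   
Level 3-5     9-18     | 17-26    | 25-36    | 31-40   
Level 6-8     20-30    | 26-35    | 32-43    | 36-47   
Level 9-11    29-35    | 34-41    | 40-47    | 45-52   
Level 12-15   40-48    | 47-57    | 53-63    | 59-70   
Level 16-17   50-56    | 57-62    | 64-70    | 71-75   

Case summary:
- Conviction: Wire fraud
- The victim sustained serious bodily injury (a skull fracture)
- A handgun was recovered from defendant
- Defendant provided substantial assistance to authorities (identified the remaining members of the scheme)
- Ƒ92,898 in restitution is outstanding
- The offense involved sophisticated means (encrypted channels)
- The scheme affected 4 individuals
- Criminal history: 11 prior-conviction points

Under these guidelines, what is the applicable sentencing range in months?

Base offense level for wire fraud: 2.
§1 applies: 2 + 2 = 4.
§2 applies (level before this adjustment is 4 < 14, so +1): 4 + 1 = 5.
§3 applies (level before this adjustment is 5 ≥ 4, so +6): 5 + 6 = 11.
§4 applies: 11 − 4 = 7.
§5 applies: 7 + 1 = 8.
Final offense level: 8.
Criminal history: 11 prior points → Category 3 (6-11).
Level 8 falls in the 6-8 band.
Grid: Level 6-8 × Category 3 = 32-43 months.

32-43 months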